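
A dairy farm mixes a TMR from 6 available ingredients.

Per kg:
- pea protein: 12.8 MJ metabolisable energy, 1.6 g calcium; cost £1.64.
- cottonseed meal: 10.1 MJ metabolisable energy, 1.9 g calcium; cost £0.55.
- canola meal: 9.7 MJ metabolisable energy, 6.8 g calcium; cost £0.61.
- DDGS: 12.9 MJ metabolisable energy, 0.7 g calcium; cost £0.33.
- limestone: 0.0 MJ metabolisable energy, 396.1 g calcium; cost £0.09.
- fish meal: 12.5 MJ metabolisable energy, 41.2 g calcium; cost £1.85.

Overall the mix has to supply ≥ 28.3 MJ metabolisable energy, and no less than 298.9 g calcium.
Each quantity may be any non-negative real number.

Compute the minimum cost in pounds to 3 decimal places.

Let x1 = kg of pea protein, x2 = kg of cottonseed meal, x3 = kg of canola meal, x4 = kg of DDGS, x5 = kg of limestone, x6 = kg of fish meal.
Minimise 1.64x1 + 0.55x2 + 0.61x3 + 0.33x4 + 0.09x5 + 1.85x6 s.t.:
  12.8x1 + 10.1x2 + 9.7x3 + 12.9x4 + 12.5x6 ≥ 28.3   (metabolisable energy)
  1.6x1 + 1.9x2 + 6.8x3 + 0.7x4 + 396.1x5 + 41.2x6 ≥ 298.9   (calcium)
  x1, x2, x3, x4, x5, x6 ≥ 0.
The optimal basis is {DDGS, limestone}; pea protein, cottonseed meal, canola meal, fish meal drop out. There the metabolisable energy and calcium constraints are tight.
Optimal quantities: DDGS = 2.194 kg, limestone = 0.7507 kg.
Total cost: 0.33·2.194 + 0.09·0.7507 = 0.79158.

£0.792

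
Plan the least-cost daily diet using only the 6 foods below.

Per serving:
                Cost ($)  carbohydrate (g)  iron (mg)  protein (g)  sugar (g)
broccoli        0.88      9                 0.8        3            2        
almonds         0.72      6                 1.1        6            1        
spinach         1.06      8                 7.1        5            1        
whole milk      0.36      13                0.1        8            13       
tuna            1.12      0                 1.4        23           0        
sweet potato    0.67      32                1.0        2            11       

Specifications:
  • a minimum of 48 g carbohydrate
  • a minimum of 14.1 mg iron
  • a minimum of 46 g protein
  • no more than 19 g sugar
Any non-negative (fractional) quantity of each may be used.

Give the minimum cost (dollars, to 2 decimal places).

$4.01

Set it up as a linear program. Let x1 = servings of broccoli, x2 = servings of almonds, x3 = servings of spinach, x4 = servings of whole milk, x5 = servings of tuna, x6 = servings of sweet potato.
Minimize 0.88x1 + 0.72x2 + 1.06x3 + 0.36x4 + 1.12x5 + 0.67x6 with:
  9x1 + 6x2 + 8x3 + 13x4 + 32x6 ≥ 48   (carbohydrate)
  0.8x1 + 1.1x2 + 7.1x3 + 0.1x4 + 1.4x5 + 1x6 ≥ 14.1   (iron)
  3x1 + 6x2 + 5x3 + 8x4 + 23x5 + 2x6 ≥ 46   (protein)
  2x1 + 1x2 + 1x3 + 13x4 + 11x6 ≤ 19   (sugar)
  x1, x2, x3, x4, x5, x6 ≥ 0.
The minimum-cost mix takes nothing from broccoli, almonds — only spinach, whole milk, tuna, sweet potato. There the carbohydrate, iron, protein, sugar constraints are tight.
Optimal quantities: spinach = 1.588 servings, whole milk = 0.6188 servings, tuna = 1.365 servings, sweet potato = 0.8516 servings.
Total cost: 1.06·1.588 + 0.36·0.6188 + 1.12·1.365 + 0.67·0.8516 = 4.0054.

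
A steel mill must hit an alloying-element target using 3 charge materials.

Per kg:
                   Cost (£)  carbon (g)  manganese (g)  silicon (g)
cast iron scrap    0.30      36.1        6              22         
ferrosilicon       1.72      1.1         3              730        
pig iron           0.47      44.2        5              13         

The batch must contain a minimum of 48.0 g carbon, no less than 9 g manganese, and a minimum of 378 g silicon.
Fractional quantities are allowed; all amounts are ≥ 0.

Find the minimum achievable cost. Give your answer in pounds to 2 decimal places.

£1.22

Let x1 = kg of cast iron scrap, x2 = kg of ferrosilicon, x3 = kg of pig iron.
min 0.3x1 + 1.72x2 + 0.47x3 s.t.:
  36.1x1 + 1.1x2 + 44.2x3 ≥ 48   (carbon)
  6x1 + 3x2 + 5x3 ≥ 9   (manganese)
  22x1 + 730x2 + 13x3 ≥ 378   (silicon)
  x1, x2, x3 ≥ 0.
The minimum-cost mix takes nothing from pig iron — only cast iron scrap, ferrosilicon. The carbon and silicon requirements are met with equality.
That vertex is x1 = 1.315, x2 = 0.4782.
Objective = 0.3·1.315 + 1.72·0.4782 = 1.2170.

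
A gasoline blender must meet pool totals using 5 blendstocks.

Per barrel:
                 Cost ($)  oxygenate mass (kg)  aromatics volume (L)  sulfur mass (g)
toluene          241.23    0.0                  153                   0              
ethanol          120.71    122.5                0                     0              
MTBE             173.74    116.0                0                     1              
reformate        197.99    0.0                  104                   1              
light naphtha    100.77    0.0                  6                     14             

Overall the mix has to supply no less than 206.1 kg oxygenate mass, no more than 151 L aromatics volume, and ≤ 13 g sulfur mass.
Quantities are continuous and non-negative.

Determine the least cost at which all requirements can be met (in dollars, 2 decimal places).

Let x1 = barrels of toluene, x2 = barrels of ethanol, x3 = barrels of MTBE, x4 = barrels of reformate, x5 = barrels of light naphtha.
Minimise 241.23x1 + 120.71x2 + 173.74x3 + 197.99x4 + 100.77x5 with:
  122.5x2 + 116x3 ≥ 206.1   (oxygenate mass)
  153x1 + 104x4 + 6x5 ≤ 151   (aromatics volume)
  1x3 + 1x4 + 14x5 ≤ 13   (sulfur mass)
  x1, x2, x3, x4, x5 ≥ 0.
The cheapest feasible vertex uses only ethanol; toluene, MTBE, reformate, light naphtha are not used. Binding constraint: oxygenate mass.
Solving gives x2 = 1.68245.
Hence cost = 120.71·1.68245 = $203.0885.

$203.09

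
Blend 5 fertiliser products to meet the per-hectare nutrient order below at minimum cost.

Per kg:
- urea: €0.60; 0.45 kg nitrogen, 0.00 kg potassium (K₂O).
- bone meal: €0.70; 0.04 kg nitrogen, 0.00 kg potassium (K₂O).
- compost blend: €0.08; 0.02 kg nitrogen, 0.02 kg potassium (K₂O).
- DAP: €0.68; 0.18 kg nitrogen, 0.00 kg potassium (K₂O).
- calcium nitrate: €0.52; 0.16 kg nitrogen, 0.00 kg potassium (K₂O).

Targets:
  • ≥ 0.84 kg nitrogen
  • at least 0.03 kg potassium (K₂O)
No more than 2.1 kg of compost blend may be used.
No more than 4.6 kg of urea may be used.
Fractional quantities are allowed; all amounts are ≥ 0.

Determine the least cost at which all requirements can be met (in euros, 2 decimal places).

€1.20

This is a linear program. Let x1 = kg of urea, x2 = kg of bone meal, x3 = kg of compost blend, x4 = kg of DAP, x5 = kg of calcium nitrate.
min 0.6x1 + 0.7x2 + 0.08x3 + 0.68x4 + 0.52x5 with:
  0.45x1 + 0.04x2 + 0.02x3 + 0.18x4 + 0.16x5 ≥ 0.84   (nitrogen)
  0.02x3 ≥ 0.03   (potassium (K₂O))
  x3 ≤ 2.1
  x1 ≤ 4.6
  x1, x2, x3, x4, x5 ≥ 0.
At the optimum only urea, compost blend are positive (bone meal, DAP, calcium nitrate = 0). Binding constraints: nitrogen and potassium (K₂O).
So urea = 1.8 kg, compost blend = 1.5 kg.
Hence cost = 0.6·1.8 + 0.08·1.5 = €1.2000.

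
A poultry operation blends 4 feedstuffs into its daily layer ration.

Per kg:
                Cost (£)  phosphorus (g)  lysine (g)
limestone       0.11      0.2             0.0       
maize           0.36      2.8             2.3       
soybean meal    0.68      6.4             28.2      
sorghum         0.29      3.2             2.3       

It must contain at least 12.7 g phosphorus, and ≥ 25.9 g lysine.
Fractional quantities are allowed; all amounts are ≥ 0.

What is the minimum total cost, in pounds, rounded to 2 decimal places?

Treat it as an LP. Let x1 = kg of limestone, x2 = kg of maize, x3 = kg of soybean meal, x4 = kg of sorghum.
min 0.11x1 + 0.36x2 + 0.68x3 + 0.29x4 with:
  0.2x1 + 2.8x2 + 6.4x3 + 3.2x4 ≥ 12.7   (phosphorus)
  2.3x2 + 28.2x3 + 2.3x4 ≥ 25.9   (lysine)
  x1, x2, x3, x4 ≥ 0.
The optimal basis is {soybean meal, sorghum}; limestone, maize drop out. Binding constraints: phosphorus and lysine.
Solving gives x3 = 0.7107, x4 = 2.547.
Objective = 0.68·0.7107 + 0.29·2.547 = 1.2219.

£1.22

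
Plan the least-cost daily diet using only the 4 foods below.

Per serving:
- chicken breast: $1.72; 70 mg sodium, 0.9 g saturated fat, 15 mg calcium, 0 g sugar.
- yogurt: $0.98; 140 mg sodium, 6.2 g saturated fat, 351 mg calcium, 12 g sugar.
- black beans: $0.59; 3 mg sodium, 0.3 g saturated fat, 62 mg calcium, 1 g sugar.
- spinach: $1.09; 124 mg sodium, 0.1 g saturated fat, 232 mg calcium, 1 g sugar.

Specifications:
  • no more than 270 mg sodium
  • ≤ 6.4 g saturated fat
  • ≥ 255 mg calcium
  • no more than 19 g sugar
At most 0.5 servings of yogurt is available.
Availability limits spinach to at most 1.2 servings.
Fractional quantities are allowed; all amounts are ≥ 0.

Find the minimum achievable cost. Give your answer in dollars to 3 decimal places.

$0.864

Let x1 = servings of chicken breast, x2 = servings of yogurt, x3 = servings of black beans, x4 = servings of spinach.
min 1.72x1 + 0.98x2 + 0.59x3 + 1.09x4 with:
  70x1 + 140x2 + 3x3 + 124x4 ≤ 270   (sodium)
  0.9x1 + 6.2x2 + 0.3x3 + 0.1x4 ≤ 6.4   (saturated fat)
  15x1 + 351x2 + 62x3 + 232x4 ≥ 255   (calcium)
  12x2 + 1x3 + 1x4 ≤ 19   (sugar)
  x2 ≤ 0.5
  x4 ≤ 1.2
  x1, x2, x3, x4 ≥ 0.
The cheapest feasible vertex uses only yogurt, spinach; chicken breast, black beans are not used. The calcium and the yogurt cap requirements are met with equality.
So yogurt = 0.5 servings, spinach = 0.3427 servings.
Total cost: 0.98·0.5 + 1.09·0.3427 = 0.86354.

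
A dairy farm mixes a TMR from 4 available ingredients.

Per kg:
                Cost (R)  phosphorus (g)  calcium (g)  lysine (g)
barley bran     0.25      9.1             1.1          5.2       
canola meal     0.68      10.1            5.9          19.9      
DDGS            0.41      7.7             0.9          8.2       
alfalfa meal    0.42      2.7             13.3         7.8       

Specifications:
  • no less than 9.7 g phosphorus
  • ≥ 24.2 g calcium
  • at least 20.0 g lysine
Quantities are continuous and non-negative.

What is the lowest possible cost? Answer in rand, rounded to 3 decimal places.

Set it up as a linear program. Let x1 = kg of barley bran, x2 = kg of canola meal, x3 = kg of DDGS, x4 = kg of alfalfa meal.
min 0.25x1 + 0.68x2 + 0.41x3 + 0.42x4 subject to:
  9.1x1 + 10.1x2 + 7.7x3 + 2.7x4 ≥ 9.7   (phosphorus)
  1.1x1 + 5.9x2 + 0.9x3 + 13.3x4 ≥ 24.2   (calcium)
  5.2x1 + 19.9x2 + 8.2x3 + 7.8x4 ≥ 20   (lysine)
  x1, x2, x3, x4 ≥ 0.
At the optimum only barley bran, canola meal, alfalfa meal are positive (DDGS = 0). There the phosphorus, calcium, lysine constraints are tight.
That vertex is x1 = 0.2562, x2 = 0.2823, x4 = 1.673.
Objective = 0.25·0.2562 + 0.68·0.2823 + 0.42·1.673 = 0.95867.

R0.959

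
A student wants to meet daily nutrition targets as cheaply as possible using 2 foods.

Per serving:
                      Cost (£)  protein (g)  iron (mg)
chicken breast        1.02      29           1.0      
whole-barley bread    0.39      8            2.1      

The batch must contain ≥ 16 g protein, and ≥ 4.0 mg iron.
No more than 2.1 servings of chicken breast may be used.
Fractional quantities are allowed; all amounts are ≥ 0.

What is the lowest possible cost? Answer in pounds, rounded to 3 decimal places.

£0.768

Treat it as an LP. Let x1 = servings of chicken breast, x2 = servings of whole-barley bread.
min 1.02x1 + 0.39x2 s.t.:
  29x1 + 8x2 ≥ 16   (protein)
  1x1 + 2.1x2 ≥ 4   (iron)
  x1 ≤ 2.1
  x1, x2 ≥ 0.
Both inputs are positive at the optimum. The protein and iron requirements are met with equality.
Optimal quantities: chicken breast = 0.03025 servings, whole-barley bread = 1.89 servings.
Cost = 1.02·0.03025 + 0.39·1.89 = 0.76796.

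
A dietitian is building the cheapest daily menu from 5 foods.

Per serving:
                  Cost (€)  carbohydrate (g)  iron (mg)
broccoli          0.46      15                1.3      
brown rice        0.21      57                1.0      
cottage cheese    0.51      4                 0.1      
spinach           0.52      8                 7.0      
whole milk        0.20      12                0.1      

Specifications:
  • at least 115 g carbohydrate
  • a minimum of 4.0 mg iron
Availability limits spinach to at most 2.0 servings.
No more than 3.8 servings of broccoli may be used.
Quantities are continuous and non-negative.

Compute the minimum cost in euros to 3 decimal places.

Treat it as an LP. Let x1 = servings of broccoli, x2 = servings of brown rice, x3 = servings of cottage cheese, x4 = servings of spinach, x5 = servings of whole milk.
Minimize 0.46x1 + 0.21x2 + 0.51x3 + 0.52x4 + 0.2x5 s.t.:
  15x1 + 57x2 + 4x3 + 8x4 + 12x5 ≥ 115   (carbohydrate)
  1.3x1 + 1x2 + 0.1x3 + 7x4 + 0.1x5 ≥ 4   (iron)
  x4 ≤ 2
  x1 ≤ 3.8
  x1, x2, x3, x4, x5 ≥ 0.
At the optimum only brown rice, spinach are positive (broccoli, cottage cheese, whole milk = 0). Binding constraints: carbohydrate and iron.
That vertex is x2 = 1.977, x4 = 0.289.
Hence cost = 0.21·1.977 + 0.52·0.289 = €0.56545.

€0.565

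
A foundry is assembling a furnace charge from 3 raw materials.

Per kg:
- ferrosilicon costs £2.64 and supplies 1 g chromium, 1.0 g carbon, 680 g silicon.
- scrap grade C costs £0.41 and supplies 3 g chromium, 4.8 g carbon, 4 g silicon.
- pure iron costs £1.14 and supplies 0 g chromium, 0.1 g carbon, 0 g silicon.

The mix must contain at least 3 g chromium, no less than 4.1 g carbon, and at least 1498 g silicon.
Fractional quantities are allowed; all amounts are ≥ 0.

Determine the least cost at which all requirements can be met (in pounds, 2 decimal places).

Let x1 = kg of ferrosilicon, x2 = kg of scrap grade C, x3 = kg of pure iron.
Minimize 2.64x1 + 0.41x2 + 1.14x3 s.t.:
  1x1 + 3x2 ≥ 3   (chromium)
  1x1 + 4.8x2 + 0.1x3 ≥ 4.1   (carbon)
  680x1 + 4x2 ≥ 1498   (silicon)
  x1, x2, x3 ≥ 0.
The minimum-cost mix takes nothing from pure iron — only ferrosilicon, scrap grade C. There the carbon and silicon constraints are tight.
So ferrosilicon = 2.201 kg, scrap grade C = 0.3957 kg.
Objective = 2.64·2.201 + 0.41·0.3957 = 5.9729.

£5.97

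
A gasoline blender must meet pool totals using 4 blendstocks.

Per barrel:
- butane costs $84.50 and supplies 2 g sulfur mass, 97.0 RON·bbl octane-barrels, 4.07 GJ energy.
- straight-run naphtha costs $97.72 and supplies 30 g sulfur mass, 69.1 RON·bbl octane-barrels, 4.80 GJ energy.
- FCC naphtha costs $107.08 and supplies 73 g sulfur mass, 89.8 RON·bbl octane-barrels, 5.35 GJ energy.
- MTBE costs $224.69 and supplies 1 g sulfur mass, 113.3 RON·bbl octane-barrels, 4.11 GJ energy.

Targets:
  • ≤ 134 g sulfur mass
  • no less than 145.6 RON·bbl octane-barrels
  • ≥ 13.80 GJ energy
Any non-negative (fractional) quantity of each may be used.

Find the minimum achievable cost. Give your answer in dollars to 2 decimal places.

Let x1 = barrels of butane, x2 = barrels of straight-run naphtha, x3 = barrels of FCC naphtha, x4 = barrels of MTBE.
min 84.5x1 + 97.72x2 + 107.08x3 + 224.69x4 s.t.:
  2x1 + 30x2 + 73x3 + 1x4 ≤ 134   (sulfur mass)
  97x1 + 69.1x2 + 89.8x3 + 113.3x4 ≥ 145.6   (octane-barrels)
  4.07x1 + 4.8x2 + 5.35x3 + 4.11x4 ≥ 13.8   (energy)
  x1, x2, x3, x4 ≥ 0.
The cheapest feasible vertex uses only straight-run naphtha, FCC naphtha; butane, MTBE are not used. The sulfur mass and energy requirements are met with equality.
So straight-run naphtha = 1.52975 barrels, FCC naphtha = 1.20695 barrels.
Cost = 97.72·1.52975 + 107.08·1.20695 = 278.7274.

$278.73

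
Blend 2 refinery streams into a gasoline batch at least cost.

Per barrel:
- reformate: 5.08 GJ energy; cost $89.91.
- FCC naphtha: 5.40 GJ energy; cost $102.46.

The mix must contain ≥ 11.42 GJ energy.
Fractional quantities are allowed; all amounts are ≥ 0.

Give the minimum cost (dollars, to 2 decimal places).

$202.12

Set it up as a linear program. Let x1 = barrels of reformate, x2 = barrels of FCC naphtha.
Minimise 89.91x1 + 102.46x2 subject to:
  5.08x1 + 5.4x2 ≥ 11.42   (energy)
  x1, x2 ≥ 0.
The cheapest feasible vertex uses only reformate; FCC naphtha is not used. The energy requirement is met with equality.
Optimal quantities: reformate = 2.248 barrels.
Hence cost = 89.91·2.248 = $202.1177.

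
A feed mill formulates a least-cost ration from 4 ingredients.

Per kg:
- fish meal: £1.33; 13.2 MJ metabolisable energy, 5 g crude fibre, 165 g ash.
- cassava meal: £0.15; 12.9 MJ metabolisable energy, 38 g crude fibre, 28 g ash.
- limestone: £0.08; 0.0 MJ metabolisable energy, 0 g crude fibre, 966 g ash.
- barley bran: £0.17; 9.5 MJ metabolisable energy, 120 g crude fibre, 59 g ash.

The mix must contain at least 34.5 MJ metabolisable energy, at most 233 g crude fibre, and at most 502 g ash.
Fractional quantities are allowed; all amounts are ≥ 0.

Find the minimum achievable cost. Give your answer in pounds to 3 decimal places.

£0.401

Set it up as a linear program. Let x1 = kg of fish meal, x2 = kg of cassava meal, x3 = kg of limestone, x4 = kg of barley bran.
Minimize 1.33x1 + 0.15x2 + 0.08x3 + 0.17x4 s.t.:
  13.2x1 + 12.9x2 + 9.5x4 ≥ 34.5   (metabolisable energy)
  5x1 + 38x2 + 120x4 ≤ 233   (crude fibre)
  165x1 + 28x2 + 966x3 + 59x4 ≤ 502   (ash)
  x1, x2, x3, x4 ≥ 0.
The optimal basis is {cassava meal}; fish meal, limestone, barley bran drop out. Binding constraint: metabolisable energy.
Optimal quantities: cassava meal = 2.674 kg.
Hence cost = 0.15·2.674 = £0.40110.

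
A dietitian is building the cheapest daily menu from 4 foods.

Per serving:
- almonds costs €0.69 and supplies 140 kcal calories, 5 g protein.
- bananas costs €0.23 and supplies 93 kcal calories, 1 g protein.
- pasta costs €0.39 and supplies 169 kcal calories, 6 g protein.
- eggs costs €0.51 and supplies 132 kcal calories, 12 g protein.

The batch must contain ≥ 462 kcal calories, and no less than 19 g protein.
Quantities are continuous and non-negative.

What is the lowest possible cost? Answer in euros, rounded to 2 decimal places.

€1.14

This is a linear program. Let x1 = servings of almonds, x2 = servings of bananas, x3 = servings of pasta, x4 = servings of eggs.
min 0.69x1 + 0.23x2 + 0.39x3 + 0.51x4 with:
  140x1 + 93x2 + 169x3 + 132x4 ≥ 462   (calories)
  5x1 + 1x2 + 6x3 + 12x4 ≥ 19   (protein)
  x1, x2, x3, x4 ≥ 0.
At the optimum only pasta, eggs are positive (almonds, bananas = 0). Binding constraints: calories and protein.
So pasta = 2.456 servings, eggs = 0.3552 servings.
Hence cost = 0.39·2.456 + 0.51·0.3552 = €1.1390.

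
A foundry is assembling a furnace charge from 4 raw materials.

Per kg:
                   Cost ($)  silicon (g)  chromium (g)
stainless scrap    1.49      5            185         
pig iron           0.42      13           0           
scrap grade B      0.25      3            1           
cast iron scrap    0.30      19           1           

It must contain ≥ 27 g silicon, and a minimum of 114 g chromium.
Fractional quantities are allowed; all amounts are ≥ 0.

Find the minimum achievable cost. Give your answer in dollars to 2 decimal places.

Let x1 = kg of stainless scrap, x2 = kg of pig iron, x3 = kg of scrap grade B, x4 = kg of cast iron scrap.
min 1.49x1 + 0.42x2 + 0.25x3 + 0.3x4 subject to:
  5x1 + 13x2 + 3x3 + 19x4 ≥ 27   (silicon)
  185x1 + 1x3 + 1x4 ≥ 114   (chromium)
  x1, x2, x3, x4 ≥ 0.
The cheapest feasible vertex uses only stainless scrap, cast iron scrap; pig iron, scrap grade B are not used. Binding constraints: silicon and chromium.
That vertex is x1 = 0.6094, x4 = 1.261.
Hence cost = 1.49·0.6094 + 0.3·1.261 = $1.2863.

$1.29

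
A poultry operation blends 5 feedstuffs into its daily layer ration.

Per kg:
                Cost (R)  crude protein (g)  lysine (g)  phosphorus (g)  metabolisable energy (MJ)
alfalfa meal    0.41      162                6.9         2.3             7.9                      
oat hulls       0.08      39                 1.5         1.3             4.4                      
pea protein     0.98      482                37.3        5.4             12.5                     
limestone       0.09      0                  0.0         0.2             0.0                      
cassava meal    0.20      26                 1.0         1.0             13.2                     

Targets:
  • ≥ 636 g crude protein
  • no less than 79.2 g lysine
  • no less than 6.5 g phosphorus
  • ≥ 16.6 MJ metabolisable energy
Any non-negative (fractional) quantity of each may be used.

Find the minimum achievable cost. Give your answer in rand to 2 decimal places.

R2.08

Set it up as a linear program. Let x1 = kg of alfalfa meal, x2 = kg of oat hulls, x3 = kg of pea protein, x4 = kg of limestone, x5 = kg of cassava meal.
Minimize 0.41x1 + 0.08x2 + 0.98x3 + 0.09x4 + 0.2x5 with:
  162x1 + 39x2 + 482x3 + 26x5 ≥ 636   (crude protein)
  6.9x1 + 1.5x2 + 37.3x3 + 1x5 ≥ 79.2   (lysine)
  2.3x1 + 1.3x2 + 5.4x3 + 0.2x4 + 1x5 ≥ 6.5   (phosphorus)
  7.9x1 + 4.4x2 + 12.5x3 + 13.2x5 ≥ 16.6   (metabolisable energy)
  x1, x2, x3, x4, x5 ≥ 0.
The optimal basis is {pea protein}; alfalfa meal, oat hulls, limestone, cassava meal drop out. There the lysine constraint is tight.
Solving gives x3 = 2.123.
Hence cost = 0.98·2.123 = R2.0805.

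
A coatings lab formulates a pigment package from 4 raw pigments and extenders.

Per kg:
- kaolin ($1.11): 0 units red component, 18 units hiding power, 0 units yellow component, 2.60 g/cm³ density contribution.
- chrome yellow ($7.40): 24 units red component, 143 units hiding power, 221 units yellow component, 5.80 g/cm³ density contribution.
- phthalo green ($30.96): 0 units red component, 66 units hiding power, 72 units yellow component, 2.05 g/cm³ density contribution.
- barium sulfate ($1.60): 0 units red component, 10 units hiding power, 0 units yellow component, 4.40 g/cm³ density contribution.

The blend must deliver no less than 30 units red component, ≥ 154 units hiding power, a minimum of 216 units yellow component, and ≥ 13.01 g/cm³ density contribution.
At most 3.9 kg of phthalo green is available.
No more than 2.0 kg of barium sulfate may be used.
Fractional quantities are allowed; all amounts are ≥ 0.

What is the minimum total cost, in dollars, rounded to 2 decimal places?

Let x1 = kg of kaolin, x2 = kg of chrome yellow, x3 = kg of phthalo green, x4 = kg of barium sulfate.
Minimise 1.11x1 + 7.4x2 + 30.96x3 + 1.6x4 with:
  24x2 ≥ 30   (red component)
  18x1 + 143x2 + 66x3 + 10x4 ≥ 154   (hiding power)
  221x2 + 72x3 ≥ 216   (yellow component)
  2.6x1 + 5.8x2 + 2.05x3 + 4.4x4 ≥ 13.01   (density contribution)
  x3 ≤ 3.9
  x4 ≤ 2
  x1, x2, x3, x4 ≥ 0.
The minimum-cost mix takes nothing from kaolin, phthalo green — only chrome yellow, barium sulfate. The red component and density contribution requirements are met with equality.
Optimal quantities: chrome yellow = 1.25 kg, barium sulfate = 1.309 kg.
Objective = 7.4·1.25 + 1.6·1.309 = 11.3444.

$11.34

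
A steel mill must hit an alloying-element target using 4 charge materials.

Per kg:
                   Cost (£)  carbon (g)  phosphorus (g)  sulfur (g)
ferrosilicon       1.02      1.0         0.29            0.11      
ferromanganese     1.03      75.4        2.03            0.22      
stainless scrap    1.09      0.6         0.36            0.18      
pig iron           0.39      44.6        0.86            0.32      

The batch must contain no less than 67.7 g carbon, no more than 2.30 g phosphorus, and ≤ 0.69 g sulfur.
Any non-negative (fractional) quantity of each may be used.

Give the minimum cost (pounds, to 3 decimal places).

Treat it as an LP. Let x1 = kg of ferrosilicon, x2 = kg of ferromanganese, x3 = kg of stainless scrap, x4 = kg of pig iron.
Minimise 1.02x1 + 1.03x2 + 1.09x3 + 0.39x4 subject to:
  1x1 + 75.4x2 + 0.6x3 + 44.6x4 ≥ 67.7   (carbon)
  0.29x1 + 2.03x2 + 0.36x3 + 0.86x4 ≤ 2.3   (phosphorus)
  0.11x1 + 0.22x2 + 0.18x3 + 0.32x4 ≤ 0.69   (sulfur)
  x1, x2, x3, x4 ≥ 0.
At the optimum only pig iron is positive (ferrosilicon, ferromanganese, stainless scrap = 0). Binding constraint: carbon.
So pig iron = 1.518 kg.
Cost = 0.39·1.518 = 0.59202.

£0.592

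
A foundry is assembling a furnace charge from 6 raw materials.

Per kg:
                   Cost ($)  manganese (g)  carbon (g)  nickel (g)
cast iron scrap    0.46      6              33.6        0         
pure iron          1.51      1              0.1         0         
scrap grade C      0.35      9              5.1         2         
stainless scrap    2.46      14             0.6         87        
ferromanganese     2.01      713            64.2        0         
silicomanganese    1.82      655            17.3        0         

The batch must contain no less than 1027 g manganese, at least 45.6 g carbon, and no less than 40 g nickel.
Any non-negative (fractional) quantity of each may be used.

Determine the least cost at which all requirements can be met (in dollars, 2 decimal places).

$3.98

Let x1 = kg of cast iron scrap, x2 = kg of pure iron, x3 = kg of scrap grade C, x4 = kg of stainless scrap, x5 = kg of ferromanganese, x6 = kg of silicomanganese.
Minimise 0.46x1 + 1.51x2 + 0.35x3 + 2.46x4 + 2.01x5 + 1.82x6 with:
  6x1 + 1x2 + 9x3 + 14x4 + 713x5 + 655x6 ≥ 1027   (manganese)
  33.6x1 + 0.1x2 + 5.1x3 + 0.6x4 + 64.2x5 + 17.3x6 ≥ 45.6   (carbon)
  2x3 + 87x4 ≥ 40   (nickel)
  x1, x2, x3, x4, x5, x6 ≥ 0.
The minimum-cost mix takes nothing from cast iron scrap, pure iron, scrap grade C — only stainless scrap, ferromanganese, silicomanganese. There the manganese, carbon, nickel constraints are tight.
Solving gives x4 = 0.4598, x5 = 0.4049, x6 = 1.117.
Cost = 2.46·0.4598 + 2.01·0.4049 + 1.82·1.117 = 3.9779.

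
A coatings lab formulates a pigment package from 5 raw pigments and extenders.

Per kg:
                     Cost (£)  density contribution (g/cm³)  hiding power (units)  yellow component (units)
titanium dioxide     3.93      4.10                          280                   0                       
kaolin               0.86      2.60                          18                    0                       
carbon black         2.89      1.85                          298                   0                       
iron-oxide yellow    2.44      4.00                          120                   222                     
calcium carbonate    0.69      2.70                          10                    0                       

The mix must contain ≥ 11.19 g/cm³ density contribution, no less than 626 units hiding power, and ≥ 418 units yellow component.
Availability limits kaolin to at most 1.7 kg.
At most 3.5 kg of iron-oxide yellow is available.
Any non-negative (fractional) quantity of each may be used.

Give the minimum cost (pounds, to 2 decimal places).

£8.74

Set it up as a linear program. Let x1 = kg of titanium dioxide, x2 = kg of kaolin, x3 = kg of carbon black, x4 = kg of iron-oxide yellow, x5 = kg of calcium carbonate.
Minimise 3.93x1 + 0.86x2 + 2.89x3 + 2.44x4 + 0.69x5 with:
  4.1x1 + 2.6x2 + 1.85x3 + 4x4 + 2.7x5 ≥ 11.19   (density contribution)
  280x1 + 18x2 + 298x3 + 120x4 + 10x5 ≥ 626   (hiding power)
  222x4 ≥ 418   (yellow component)
  x2 ≤ 1.7
  x4 ≤ 3.5
  x1, x2, x3, x4, x5 ≥ 0.
The cheapest feasible vertex uses only carbon black, iron-oxide yellow, calcium carbonate; titanium dioxide, kaolin are not used. Binding constraints: density contribution, hiding power, yellow component.
Solving gives x3 = 1.328, x4 = 1.883, x5 = 0.4454.
Hence cost = 2.89·1.328 + 2.44·1.883 + 0.69·0.4454 = £8.7398.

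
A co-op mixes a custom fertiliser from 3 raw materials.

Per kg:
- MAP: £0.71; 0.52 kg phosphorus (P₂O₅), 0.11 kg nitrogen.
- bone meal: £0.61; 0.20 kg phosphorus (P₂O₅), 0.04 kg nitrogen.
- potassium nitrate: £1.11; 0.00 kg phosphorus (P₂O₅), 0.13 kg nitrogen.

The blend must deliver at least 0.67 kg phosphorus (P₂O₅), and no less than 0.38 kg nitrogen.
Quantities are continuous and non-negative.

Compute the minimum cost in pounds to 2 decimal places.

£2.45

This is a linear program. Let x1 = kg of MAP, x2 = kg of bone meal, x3 = kg of potassium nitrate.
Minimise 0.71x1 + 0.61x2 + 1.11x3 with:
  0.52x1 + 0.2x2 ≥ 0.67   (phosphorus (P₂O₅))
  0.11x1 + 0.04x2 + 0.13x3 ≥ 0.38   (nitrogen)
  x1, x2, x3 ≥ 0.
The optimal basis is {MAP}; bone meal, potassium nitrate drop out. Binding constraint: nitrogen.
That vertex is x1 = 3.455.
Objective = 0.71·3.455 = 2.4531.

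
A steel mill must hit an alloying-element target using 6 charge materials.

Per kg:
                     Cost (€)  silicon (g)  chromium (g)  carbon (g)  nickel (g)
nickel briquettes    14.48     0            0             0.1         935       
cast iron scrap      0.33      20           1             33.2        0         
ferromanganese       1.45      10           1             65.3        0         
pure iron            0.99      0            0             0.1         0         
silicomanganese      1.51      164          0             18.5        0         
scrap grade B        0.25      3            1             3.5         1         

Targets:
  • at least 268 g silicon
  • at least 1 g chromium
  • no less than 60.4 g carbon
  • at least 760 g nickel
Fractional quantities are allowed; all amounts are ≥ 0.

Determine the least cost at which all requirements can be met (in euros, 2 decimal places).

€14.38

Treat it as an LP. Let x1 = kg of nickel briquettes, x2 = kg of cast iron scrap, x3 = kg of ferromanganese, x4 = kg of pure iron, x5 = kg of silicomanganese, x6 = kg of scrap grade B.
min 14.48x1 + 0.33x2 + 1.45x3 + 0.99x4 + 1.51x5 + 0.25x6 s.t.:
  20x2 + 10x3 + 164x5 + 3x6 ≥ 268   (silicon)
  1x2 + 1x3 + 1x6 ≥ 1   (chromium)
  0.1x1 + 33.2x2 + 65.3x3 + 0.1x4 + 18.5x5 + 3.5x6 ≥ 60.4   (carbon)
  935x1 + 1x6 ≥ 760   (nickel)
  x1, x2, x3, x4, x5, x6 ≥ 0.
The minimum-cost mix takes nothing from ferromanganese, pure iron, scrap grade B — only nickel briquettes, cast iron scrap, silicomanganese. The silicon, chromium, nickel requirements are met with equality.
Optimal quantities: nickel briquettes = 0.8128 kg, cast iron scrap = 1 kg, silicomanganese = 1.512 kg.
Total cost: 14.48·0.8128 + 0.33·1 + 1.51·1.512 = 14.3825.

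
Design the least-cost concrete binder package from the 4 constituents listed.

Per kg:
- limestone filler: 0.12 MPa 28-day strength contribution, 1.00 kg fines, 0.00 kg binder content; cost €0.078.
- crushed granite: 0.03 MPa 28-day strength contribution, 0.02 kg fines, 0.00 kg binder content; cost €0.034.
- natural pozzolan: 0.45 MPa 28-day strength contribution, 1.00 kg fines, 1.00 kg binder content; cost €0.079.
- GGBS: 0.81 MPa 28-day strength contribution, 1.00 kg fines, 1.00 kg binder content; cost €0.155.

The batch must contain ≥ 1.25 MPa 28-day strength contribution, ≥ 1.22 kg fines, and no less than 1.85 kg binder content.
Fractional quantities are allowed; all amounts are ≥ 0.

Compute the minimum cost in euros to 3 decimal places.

Treat it as an LP. Let x1 = kg of limestone filler, x2 = kg of crushed granite, x3 = kg of natural pozzolan, x4 = kg of GGBS.
Minimise 0.078x1 + 0.034x2 + 0.079x3 + 0.155x4 s.t.:
  0.12x1 + 0.03x2 + 0.45x3 + 0.81x4 ≥ 1.25   (28-day strength contribution)
  1x1 + 0.02x2 + 1x3 + 1x4 ≥ 1.22   (fines)
  1x3 + 1x4 ≥ 1.85   (binder content)
  x1, x2, x3, x4 ≥ 0.
At the optimum only natural pozzolan is positive (limestone filler, crushed granite, GGBS = 0). There the 28-day strength contribution constraint is tight.
So natural pozzolan = 2.778 kg.
Objective = 0.079·2.778 = 0.21946.

€0.219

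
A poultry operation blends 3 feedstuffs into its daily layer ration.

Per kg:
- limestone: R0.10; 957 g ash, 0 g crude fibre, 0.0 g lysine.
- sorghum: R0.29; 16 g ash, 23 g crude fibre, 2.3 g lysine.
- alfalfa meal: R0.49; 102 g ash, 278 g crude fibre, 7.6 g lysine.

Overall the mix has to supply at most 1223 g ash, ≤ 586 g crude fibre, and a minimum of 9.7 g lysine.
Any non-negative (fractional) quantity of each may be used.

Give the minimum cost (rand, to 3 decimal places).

R0.625

Set it up as a linear program. Let x1 = kg of limestone, x2 = kg of sorghum, x3 = kg of alfalfa meal.
Minimise 0.1x1 + 0.29x2 + 0.49x3 with:
  957x1 + 16x2 + 102x3 ≤ 1223   (ash)
  23x2 + 278x3 ≤ 586   (crude fibre)
  2.3x2 + 7.6x3 ≥ 9.7   (lysine)
  x1, x2, x3 ≥ 0.
The minimum-cost mix takes nothing from limestone, sorghum — only alfalfa meal. Binding constraint: lysine.
So alfalfa meal = 1.276 kg.
Total cost: 0.49·1.276 = 0.62524.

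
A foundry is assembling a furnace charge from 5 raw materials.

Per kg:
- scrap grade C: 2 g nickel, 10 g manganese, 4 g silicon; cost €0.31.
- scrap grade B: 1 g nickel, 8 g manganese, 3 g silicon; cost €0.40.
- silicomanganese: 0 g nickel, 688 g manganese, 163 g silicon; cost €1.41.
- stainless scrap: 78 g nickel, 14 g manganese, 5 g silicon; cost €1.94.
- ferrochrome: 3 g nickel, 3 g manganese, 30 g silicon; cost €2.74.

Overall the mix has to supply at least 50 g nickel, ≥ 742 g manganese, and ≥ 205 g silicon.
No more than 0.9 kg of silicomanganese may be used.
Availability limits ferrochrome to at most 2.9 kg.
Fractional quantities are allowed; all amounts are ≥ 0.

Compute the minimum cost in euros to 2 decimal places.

€6.22

Let x1 = kg of scrap grade C, x2 = kg of scrap grade B, x3 = kg of silicomanganese, x4 = kg of stainless scrap, x5 = kg of ferrochrome.
min 0.31x1 + 0.4x2 + 1.41x3 + 1.94x4 + 2.74x5 subject to:
  2x1 + 1x2 + 78x4 + 3x5 ≥ 50   (nickel)
  10x1 + 8x2 + 688x3 + 14x4 + 3x5 ≥ 742   (manganese)
  4x1 + 3x2 + 163x3 + 5x4 + 30x5 ≥ 205   (silicon)
  x3 ≤ 0.9
  x5 ≤ 2.9
  x1, x2, x3, x4, x5 ≥ 0.
The minimum-cost mix takes nothing from scrap grade B, ferrochrome — only scrap grade C, silicomanganese, stainless scrap. The nickel, silicon, the silicomanganese cap requirements are met with equality.
So scrap grade C = 14.23 kg, silicomanganese = 0.9 kg, stainless scrap = 0.2762 kg.
Hence cost = 0.31·14.23 + 1.41·0.9 + 1.94·0.2762 = €6.2161.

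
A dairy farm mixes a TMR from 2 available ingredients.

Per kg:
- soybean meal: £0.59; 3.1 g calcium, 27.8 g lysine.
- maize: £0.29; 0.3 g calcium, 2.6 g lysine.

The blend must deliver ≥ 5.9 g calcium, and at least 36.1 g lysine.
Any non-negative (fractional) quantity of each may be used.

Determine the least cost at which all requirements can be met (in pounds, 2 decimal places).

£1.12

Let x1 = kg of soybean meal, x2 = kg of maize.
Minimise 0.59x1 + 0.29x2 subject to:
  3.1x1 + 0.3x2 ≥ 5.9   (calcium)
  27.8x1 + 2.6x2 ≥ 36.1   (lysine)
  x1, x2 ≥ 0.
The optimal basis is {soybean meal}; maize drops out. The calcium requirement is met with equality.
That vertex is x1 = 1.903.
Objective = 0.59·1.903 = 1.1228.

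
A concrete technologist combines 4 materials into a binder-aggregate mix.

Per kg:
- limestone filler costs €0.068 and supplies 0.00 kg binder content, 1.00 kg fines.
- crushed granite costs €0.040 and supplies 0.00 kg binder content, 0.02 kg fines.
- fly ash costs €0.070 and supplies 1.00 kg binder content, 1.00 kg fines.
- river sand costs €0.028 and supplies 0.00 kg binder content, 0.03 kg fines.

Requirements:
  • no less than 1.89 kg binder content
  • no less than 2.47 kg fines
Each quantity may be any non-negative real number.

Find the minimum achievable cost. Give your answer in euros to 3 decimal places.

€0.172

Let x1 = kg of limestone filler, x2 = kg of crushed granite, x3 = kg of fly ash, x4 = kg of river sand.
min 0.068x1 + 0.04x2 + 0.07x3 + 0.028x4 s.t.:
  1x3 ≥ 1.89   (binder content)
  1x1 + 0.02x2 + 1x3 + 0.03x4 ≥ 2.47   (fines)
  x1, x2, x3, x4 ≥ 0.
The optimal basis is {limestone filler, fly ash}; crushed granite, river sand drop out. Binding constraints: binder content and fines.
Optimal quantities: limestone filler = 0.58 kg, fly ash = 1.89 kg.
Cost = 0.068·0.58 + 0.07·1.89 = 0.17174.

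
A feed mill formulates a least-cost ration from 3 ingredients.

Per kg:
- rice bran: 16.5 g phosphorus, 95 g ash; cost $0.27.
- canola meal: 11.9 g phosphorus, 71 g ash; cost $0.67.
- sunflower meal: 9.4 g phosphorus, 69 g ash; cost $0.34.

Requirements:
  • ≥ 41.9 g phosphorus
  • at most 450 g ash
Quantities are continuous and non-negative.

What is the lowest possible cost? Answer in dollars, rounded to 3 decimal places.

This is a linear program. Let x1 = kg of rice bran, x2 = kg of canola meal, x3 = kg of sunflower meal.
Minimise 0.27x1 + 0.67x2 + 0.34x3 subject to:
  16.5x1 + 11.9x2 + 9.4x3 ≥ 41.9   (phosphorus)
  95x1 + 71x2 + 69x3 ≤ 450   (ash)
  x1, x2, x3 ≥ 0.
The cheapest feasible vertex uses only rice bran; canola meal, sunflower meal are not used. Binding constraint: phosphorus.
That vertex is x1 = 2.539.
Total cost: 0.27·2.539 = 0.68553.

$0.686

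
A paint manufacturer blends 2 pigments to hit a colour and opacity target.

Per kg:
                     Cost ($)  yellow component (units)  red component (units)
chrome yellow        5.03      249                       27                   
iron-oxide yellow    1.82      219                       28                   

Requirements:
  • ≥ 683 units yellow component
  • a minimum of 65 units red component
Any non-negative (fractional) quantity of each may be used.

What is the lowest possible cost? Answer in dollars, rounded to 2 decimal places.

$5.68

Set it up as a linear program. Let x1 = kg of chrome yellow, x2 = kg of iron-oxide yellow.
Minimize 5.03x1 + 1.82x2 with:
  249x1 + 219x2 ≥ 683   (yellow component)
  27x1 + 28x2 ≥ 65   (red component)
  x1, x2 ≥ 0.
The optimal basis is {iron-oxide yellow}; chrome yellow drops out. Binding constraint: yellow component.
Optimal quantities: iron-oxide yellow = 3.119 kg.
Objective = 1.82·3.119 = 5.6766.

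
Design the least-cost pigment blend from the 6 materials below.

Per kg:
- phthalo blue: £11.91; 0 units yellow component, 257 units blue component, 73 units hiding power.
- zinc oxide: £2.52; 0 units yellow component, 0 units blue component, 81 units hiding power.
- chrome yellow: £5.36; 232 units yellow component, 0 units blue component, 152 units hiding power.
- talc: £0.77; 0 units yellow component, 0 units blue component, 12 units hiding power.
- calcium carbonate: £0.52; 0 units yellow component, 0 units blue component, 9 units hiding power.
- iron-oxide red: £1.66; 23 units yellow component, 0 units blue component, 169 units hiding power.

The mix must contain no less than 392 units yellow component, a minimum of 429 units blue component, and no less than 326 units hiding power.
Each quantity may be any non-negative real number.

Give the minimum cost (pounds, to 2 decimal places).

£28.94

Set it up as a linear program. Let x1 = kg of phthalo blue, x2 = kg of zinc oxide, x3 = kg of chrome yellow, x4 = kg of talc, x5 = kg of calcium carbonate, x6 = kg of iron-oxide red.
min 11.91x1 + 2.52x2 + 5.36x3 + 0.77x4 + 0.52x5 + 1.66x6 s.t.:
  232x3 + 23x6 ≥ 392   (yellow component)
  257x1 ≥ 429   (blue component)
  73x1 + 81x2 + 152x3 + 12x4 + 9x5 + 169x6 ≥ 326   (hiding power)
  x1, x2, x3, x4, x5, x6 ≥ 0.
At the optimum only phthalo blue, chrome yellow are positive (zinc oxide, talc, calcium carbonate, iron-oxide red = 0). Binding constraints: yellow component and blue component.
Solving gives x1 = 1.669, x3 = 1.69.
Cost = 11.91·1.669 + 5.36·1.69 = 28.9362.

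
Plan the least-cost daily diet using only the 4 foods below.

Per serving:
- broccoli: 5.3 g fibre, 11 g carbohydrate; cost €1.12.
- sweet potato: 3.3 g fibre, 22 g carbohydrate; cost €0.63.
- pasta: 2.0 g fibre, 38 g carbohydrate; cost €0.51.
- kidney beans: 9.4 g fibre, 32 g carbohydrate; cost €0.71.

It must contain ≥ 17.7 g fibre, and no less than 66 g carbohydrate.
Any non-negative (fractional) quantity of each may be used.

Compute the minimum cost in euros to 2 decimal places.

€1.40

Set it up as a linear program. Let x1 = servings of broccoli, x2 = servings of sweet potato, x3 = servings of pasta, x4 = servings of kidney beans.
min 1.12x1 + 0.63x2 + 0.51x3 + 0.71x4 with:
  5.3x1 + 3.3x2 + 2x3 + 9.4x4 ≥ 17.7   (fibre)
  11x1 + 22x2 + 38x3 + 32x4 ≥ 66   (carbohydrate)
  x1, x2, x3, x4 ≥ 0.
The optimal basis is {pasta, kidney beans}; broccoli, sweet potato drop out. The fibre and carbohydrate requirements are met with equality.
Optimal quantities: pasta = 0.1842 servings, kidney beans = 1.844 servings.
Objective = 0.51·0.1842 + 0.71·1.844 = 1.4032.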